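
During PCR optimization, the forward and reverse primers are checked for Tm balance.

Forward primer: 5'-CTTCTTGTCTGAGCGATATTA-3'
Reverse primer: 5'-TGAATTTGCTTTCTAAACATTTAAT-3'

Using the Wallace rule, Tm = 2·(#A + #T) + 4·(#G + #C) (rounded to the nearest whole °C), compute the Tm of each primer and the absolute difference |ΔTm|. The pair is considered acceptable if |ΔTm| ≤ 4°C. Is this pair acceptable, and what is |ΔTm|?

Forward: A=4 T=9 G=4 C=4 → Tm = 2·13 + 4·8 = 58°C.
Reverse: A=8 T=12 G=2 C=3 → Tm = 2·20 + 4·5 = 60°C.
|ΔTm| = |58 − 60| = 2°C, ≤ 4°C.

|ΔTm| = 2°C; the pair is acceptable.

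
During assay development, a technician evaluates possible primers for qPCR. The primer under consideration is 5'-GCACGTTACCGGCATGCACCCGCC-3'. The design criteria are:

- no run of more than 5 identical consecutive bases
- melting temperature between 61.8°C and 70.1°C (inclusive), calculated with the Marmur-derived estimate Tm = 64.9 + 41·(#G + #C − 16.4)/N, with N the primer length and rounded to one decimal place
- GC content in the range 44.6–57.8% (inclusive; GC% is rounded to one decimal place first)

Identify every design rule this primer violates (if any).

Base counts: A=4, T=3, G=6, C=11 (length 24).
homopolymer run: longest run = 3 ✓
Tm: Tm = 64.9 + 41·(17 − 16.4)/24 = 65.9°C ✓
GC content: GC 17/24 = 70.8%, outside 44.6–57.8% ✗

Fails: GC content.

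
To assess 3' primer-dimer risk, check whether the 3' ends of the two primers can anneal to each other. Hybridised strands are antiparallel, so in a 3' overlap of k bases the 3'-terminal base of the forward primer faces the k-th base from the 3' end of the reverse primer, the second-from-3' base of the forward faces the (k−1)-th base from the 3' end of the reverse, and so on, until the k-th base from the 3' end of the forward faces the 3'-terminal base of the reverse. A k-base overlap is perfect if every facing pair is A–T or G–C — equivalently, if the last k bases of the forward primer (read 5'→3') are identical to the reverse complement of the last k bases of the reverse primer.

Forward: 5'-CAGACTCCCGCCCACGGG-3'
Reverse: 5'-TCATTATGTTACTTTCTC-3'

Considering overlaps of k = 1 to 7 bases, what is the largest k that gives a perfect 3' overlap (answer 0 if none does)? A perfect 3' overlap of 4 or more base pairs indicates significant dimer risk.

Last 7 bases (5'→3') — forward …CCACGGG, reverse …CTTTCTC.
Reverse complement of the reverse primer's last 7 bases: GAGAAAG; its first k bases are the reverse complement of the reverse primer's last k bases, so a perfect k-base overlap needs the forward primer's last k bases to equal them.
Comparing (forward last k vs required): k=1: G vs G ✓; k=2: GG vs GA ✗; k=3: GGG vs GAG ✗; k=4: CGGG vs GAGA ✗; k=5: ACGGG vs GAGAA ✗; k=6: CACGGG vs GAGAAA ✗; k=7: CCACGGG vs GAGAAAG ✗.
Only k = 1 is perfect, so the longest perfect 3' overlap is 1.

Longest perfect overlap: 1 complementary base pair; below the dimer-risk threshold (threshold 4).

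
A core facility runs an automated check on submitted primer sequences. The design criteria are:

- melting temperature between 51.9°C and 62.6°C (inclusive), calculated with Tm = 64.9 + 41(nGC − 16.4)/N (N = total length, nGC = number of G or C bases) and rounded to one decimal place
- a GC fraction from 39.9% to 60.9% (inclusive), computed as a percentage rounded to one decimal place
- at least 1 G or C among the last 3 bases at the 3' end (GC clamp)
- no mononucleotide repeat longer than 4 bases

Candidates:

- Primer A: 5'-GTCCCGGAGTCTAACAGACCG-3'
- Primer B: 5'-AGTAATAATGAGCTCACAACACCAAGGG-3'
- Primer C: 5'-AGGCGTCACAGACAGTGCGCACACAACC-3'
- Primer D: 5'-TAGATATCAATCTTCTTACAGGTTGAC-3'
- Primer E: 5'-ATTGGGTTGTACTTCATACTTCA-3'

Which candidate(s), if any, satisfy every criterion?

Primer A (21 nt, A=5 T=3 G=6 C=7): Tm = 64.9 + 41·(13 − 16.4)/21 = 58.3°C ✓; GC 13/21 = 61.9%, outside 39.9–60.9% ✗; 3' end CCG has 3 G/C ✓; longest run = 3 ✓ — fails.
Primer B (28 nt, A=12 T=4 G=6 C=6): Tm = 64.9 + 41·(12 − 16.4)/28 = 58.5°C ✓; GC 12/28 = 42.9% ✓; 3' end GGG has 3 G/C ✓; longest run = 3 ✓ — passes.
Primer C (28 nt, A=9 T=2 G=7 C=10): Tm = 64.9 + 41·(17 − 16.4)/28 = 65.8°C, outside 51.9–62.6°C ✗; GC 17/28 = 60.7% ✓; 3' end ACC has 2 G/C ✓; longest run = 2 ✓ — fails.
Primer D (27 nt, A=8 T=10 G=4 C=5): Tm = 64.9 + 41·(9 − 16.4)/27 = 53.7°C ✓; GC 9/27 = 33.3%, outside 39.9–60.9% ✗; 3' end GAC has 2 G/C ✓; longest run = 2 ✓ — fails.
Primer E (23 nt, A=5 T=10 G=4 C=4): Tm = 64.9 + 41·(8 − 16.4)/23 = 49.9°C, outside 51.9–62.6°C ✗; GC 8/23 = 34.8%, outside 39.9–60.9% ✗; 3' end TCA has 1 G/C ✓; longest run = 3 ✓ — fails.

Primer B only.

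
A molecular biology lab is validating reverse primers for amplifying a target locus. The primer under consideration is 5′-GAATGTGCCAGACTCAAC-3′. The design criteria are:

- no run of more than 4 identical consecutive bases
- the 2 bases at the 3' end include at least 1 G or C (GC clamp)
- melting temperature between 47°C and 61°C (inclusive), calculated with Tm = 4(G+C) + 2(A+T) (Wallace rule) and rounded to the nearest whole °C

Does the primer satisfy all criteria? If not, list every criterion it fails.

Meets all criteria.

Base counts: A=6, T=3, G=4, C=5 (length 18).
homopolymer run: longest run = 2 ✓
GC clamp: 3' end AC has 1 G/C ✓
Tm: Tm = 2·9 + 4·9 = 54°C ✓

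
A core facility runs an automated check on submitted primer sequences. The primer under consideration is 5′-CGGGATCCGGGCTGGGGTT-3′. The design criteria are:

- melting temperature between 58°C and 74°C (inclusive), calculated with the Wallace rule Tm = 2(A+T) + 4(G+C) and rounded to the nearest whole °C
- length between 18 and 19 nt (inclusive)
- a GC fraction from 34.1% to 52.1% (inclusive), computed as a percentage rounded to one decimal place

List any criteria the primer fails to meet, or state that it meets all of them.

Base counts: A=1, T=4, G=10, C=4 (length 19).
Tm: Tm = 2·5 + 4·14 = 66°C ✓
length: length 19 ✓
GC content: GC 14/19 = 73.7%, outside 34.1–52.1% ✗

Fails: GC content.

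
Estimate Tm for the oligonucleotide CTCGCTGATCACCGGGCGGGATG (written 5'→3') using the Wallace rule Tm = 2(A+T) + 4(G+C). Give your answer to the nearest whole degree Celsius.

78°C

Base counts: A=3, T=4, G=9, C=7 (length 23).
Tm = 2·(3+4) + 4·(9+7) = 2·7 + 4·16 = 14 + 64 = 78°C.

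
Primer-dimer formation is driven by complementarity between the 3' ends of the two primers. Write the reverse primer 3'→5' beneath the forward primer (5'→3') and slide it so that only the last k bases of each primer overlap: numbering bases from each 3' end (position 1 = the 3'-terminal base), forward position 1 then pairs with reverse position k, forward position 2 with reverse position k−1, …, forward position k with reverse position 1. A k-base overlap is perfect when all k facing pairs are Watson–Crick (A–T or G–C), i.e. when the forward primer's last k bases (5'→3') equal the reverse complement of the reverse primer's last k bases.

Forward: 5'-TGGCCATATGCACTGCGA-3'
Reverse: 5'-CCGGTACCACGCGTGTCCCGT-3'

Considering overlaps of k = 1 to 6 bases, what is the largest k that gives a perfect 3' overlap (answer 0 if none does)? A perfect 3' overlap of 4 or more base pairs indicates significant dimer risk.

Last 6 bases (5'→3') — forward …CTGCGA, reverse …TCCCGT.
Reverse complement of the reverse primer's last 6 bases: ACGGGA; its first k bases are the reverse complement of the reverse primer's last k bases, so a perfect k-base overlap needs the forward primer's last k bases to equal them.
Comparing (forward last k vs required): k=1: A vs A ✓; k=2: GA vs AC ✗; k=3: CGA vs ACG ✗; k=4: GCGA vs ACGG ✗; k=5: TGCGA vs ACGGG ✗; k=6: CTGCGA vs ACGGGA ✗.
Only k = 1 is perfect, so the longest perfect 3' overlap is 1.

Longest perfect overlap: 1 complementary base pair; below the dimer-risk threshold (threshold 4).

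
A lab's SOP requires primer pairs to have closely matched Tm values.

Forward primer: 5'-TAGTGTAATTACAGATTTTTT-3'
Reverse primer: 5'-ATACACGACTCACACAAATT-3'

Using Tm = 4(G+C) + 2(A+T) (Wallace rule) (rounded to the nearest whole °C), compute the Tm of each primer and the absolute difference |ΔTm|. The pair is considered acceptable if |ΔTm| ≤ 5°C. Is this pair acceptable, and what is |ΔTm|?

Forward: A=6 T=11 G=3 C=1 → Tm = 2·17 + 4·4 = 50°C.
Reverse: A=9 T=4 G=1 C=6 → Tm = 2·13 + 4·7 = 54°C.
|ΔTm| = |50 − 54| = 4°C, ≤ 5°C.

|ΔTm| = 4°C; the pair is acceptable.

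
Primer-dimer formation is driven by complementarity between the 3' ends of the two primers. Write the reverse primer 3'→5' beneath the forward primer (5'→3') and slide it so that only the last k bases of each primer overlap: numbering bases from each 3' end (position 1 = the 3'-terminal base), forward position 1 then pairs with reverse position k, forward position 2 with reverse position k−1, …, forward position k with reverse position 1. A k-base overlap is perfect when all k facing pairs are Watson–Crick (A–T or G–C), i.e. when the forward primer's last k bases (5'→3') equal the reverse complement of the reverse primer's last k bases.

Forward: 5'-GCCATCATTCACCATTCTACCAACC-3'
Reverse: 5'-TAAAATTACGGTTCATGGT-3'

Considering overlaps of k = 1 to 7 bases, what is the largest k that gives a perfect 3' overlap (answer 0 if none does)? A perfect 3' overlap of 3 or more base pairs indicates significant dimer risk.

Longest perfect overlap: 3 complementary base pairs; significant dimer risk (threshold 3).

Last 7 bases (5'→3') — forward …ACCAACC, reverse …TCATGGT.
Reverse complement of the reverse primer's last 7 bases: ACCATGA; its first k bases are the reverse complement of the reverse primer's last k bases, so a perfect k-base overlap needs the forward primer's last k bases to equal them.
Comparing (forward last k vs required): k=1: C vs A ✗; k=2: CC vs AC ✗; k=3: ACC vs ACC ✓; k=4: AACC vs ACCA ✗; k=5: CAACC vs ACCAT ✗; k=6: CCAACC vs ACCATG ✗; k=7: ACCAACC vs ACCATGA ✗.
Only k = 3 is perfect, so the longest perfect 3' overlap is 3.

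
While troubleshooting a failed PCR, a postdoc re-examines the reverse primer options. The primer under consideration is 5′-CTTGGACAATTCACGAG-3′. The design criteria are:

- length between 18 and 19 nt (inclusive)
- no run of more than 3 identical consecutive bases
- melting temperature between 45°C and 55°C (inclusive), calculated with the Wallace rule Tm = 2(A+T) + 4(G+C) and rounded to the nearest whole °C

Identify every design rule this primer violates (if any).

Fails: length.

Base counts: A=5, T=4, G=4, C=4 (length 17).
length: length 17, outside 18–19 ✗
homopolymer run: longest run = 2 ✓
Tm: Tm = 2·9 + 4·8 = 50°C ✓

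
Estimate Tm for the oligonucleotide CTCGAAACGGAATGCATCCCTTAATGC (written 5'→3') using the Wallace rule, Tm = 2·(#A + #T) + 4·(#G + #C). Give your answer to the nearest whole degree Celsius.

80°C

Base counts: A=8, T=6, G=5, C=8 (length 27).
Tm = 2·(8+6) + 4·(5+8) = 2·14 + 4·13 = 28 + 52 = 80°C.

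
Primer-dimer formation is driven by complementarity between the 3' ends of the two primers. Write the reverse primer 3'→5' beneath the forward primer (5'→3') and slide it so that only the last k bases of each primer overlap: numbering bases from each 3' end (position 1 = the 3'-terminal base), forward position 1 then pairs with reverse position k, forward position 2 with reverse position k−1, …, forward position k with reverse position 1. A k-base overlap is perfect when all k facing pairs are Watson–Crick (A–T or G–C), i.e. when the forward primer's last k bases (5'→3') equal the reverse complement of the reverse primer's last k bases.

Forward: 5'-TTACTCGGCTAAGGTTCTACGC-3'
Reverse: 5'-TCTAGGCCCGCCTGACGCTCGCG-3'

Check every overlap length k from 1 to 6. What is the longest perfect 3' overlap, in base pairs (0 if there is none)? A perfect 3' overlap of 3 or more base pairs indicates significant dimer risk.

Last 6 bases (5'→3') — forward …CTACGC, reverse …CTCGCG.
Reverse complement of the reverse primer's last 6 bases: CGCGAG; its first k bases are the reverse complement of the reverse primer's last k bases, so a perfect k-base overlap needs the forward primer's last k bases to equal them.
Comparing (forward last k vs required): k=1: C vs C ✓; k=2: GC vs CG ✗; k=3: CGC vs CGC ✓; k=4: ACGC vs CGCG ✗; k=5: TACGC vs CGCGA ✗; k=6: CTACGC vs CGCGAG ✗.
Perfect overlaps at k = 1, 3; the largest is 3.

Longest perfect overlap: 3 complementary base pairs; significant dimer risk (threshold 3).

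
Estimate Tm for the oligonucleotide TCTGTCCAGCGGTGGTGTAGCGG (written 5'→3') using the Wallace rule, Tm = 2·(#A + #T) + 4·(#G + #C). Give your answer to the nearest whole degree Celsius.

Base counts: A=2, T=6, G=10, C=5 (length 23).
Tm = 2·(2+6) + 4·(10+5) = 2·8 + 4·15 = 16 + 60 = 76°C.

76°C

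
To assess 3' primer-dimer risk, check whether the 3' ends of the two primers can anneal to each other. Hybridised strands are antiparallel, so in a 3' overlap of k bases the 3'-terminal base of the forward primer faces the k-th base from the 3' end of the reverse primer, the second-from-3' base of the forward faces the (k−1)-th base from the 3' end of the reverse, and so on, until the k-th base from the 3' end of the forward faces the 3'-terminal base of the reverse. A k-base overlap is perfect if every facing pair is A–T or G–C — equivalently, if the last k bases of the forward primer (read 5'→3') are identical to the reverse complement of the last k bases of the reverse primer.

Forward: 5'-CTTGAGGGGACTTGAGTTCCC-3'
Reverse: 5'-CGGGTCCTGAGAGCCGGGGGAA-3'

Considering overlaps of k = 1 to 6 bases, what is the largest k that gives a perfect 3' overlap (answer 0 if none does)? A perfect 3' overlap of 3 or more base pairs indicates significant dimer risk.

Longest perfect overlap: 5 complementary base pairs; significant dimer risk (threshold 3).

Last 6 bases (5'→3') — forward …GTTCCC, reverse …GGGGAA.
Reverse complement of the reverse primer's last 6 bases: TTCCCC; its first k bases are the reverse complement of the reverse primer's last k bases, so a perfect k-base overlap needs the forward primer's last k bases to equal them.
Comparing (forward last k vs required): k=1: C vs T ✗; k=2: CC vs TT ✗; k=3: CCC vs TTC ✗; k=4: TCCC vs TTCC ✗; k=5: TTCCC vs TTCCC ✓; k=6: GTTCCC vs TTCCCC ✗.
Only k = 5 is perfect, so the longest perfect 3' overlap is 5.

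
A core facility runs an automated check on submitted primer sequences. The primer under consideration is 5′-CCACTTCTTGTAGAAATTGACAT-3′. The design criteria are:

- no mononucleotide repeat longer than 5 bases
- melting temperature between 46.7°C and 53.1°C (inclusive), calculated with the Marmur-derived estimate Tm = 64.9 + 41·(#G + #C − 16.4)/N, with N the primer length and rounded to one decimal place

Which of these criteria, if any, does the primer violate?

Base counts: A=7, T=8, G=3, C=5 (length 23).
homopolymer run: longest run = 3 ✓
Tm: Tm = 64.9 + 41·(8 − 16.4)/23 = 49.9°C ✓

Meets all criteria.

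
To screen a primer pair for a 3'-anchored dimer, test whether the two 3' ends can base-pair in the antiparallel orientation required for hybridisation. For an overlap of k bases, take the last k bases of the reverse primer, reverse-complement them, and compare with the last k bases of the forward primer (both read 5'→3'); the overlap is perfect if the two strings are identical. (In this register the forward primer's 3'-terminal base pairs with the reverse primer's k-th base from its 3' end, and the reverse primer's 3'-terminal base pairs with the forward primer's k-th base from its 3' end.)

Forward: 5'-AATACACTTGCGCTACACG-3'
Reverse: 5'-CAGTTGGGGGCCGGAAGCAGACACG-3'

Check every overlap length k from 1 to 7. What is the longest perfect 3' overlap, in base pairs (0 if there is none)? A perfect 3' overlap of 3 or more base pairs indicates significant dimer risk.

Last 7 bases (5'→3') — forward …CTACACG, reverse …AGACACG.
Reverse complement of the reverse primer's last 7 bases: CGTGTCT; its first k bases are the reverse complement of the reverse primer's last k bases, so a perfect k-base overlap needs the forward primer's last k bases to equal them.
Comparing (forward last k vs required): k=1: G vs C ✗; k=2: CG vs CG ✓; k=3: ACG vs CGT ✗; k=4: CACG vs CGTG ✗; k=5: ACACG vs CGTGT ✗; k=6: TACACG vs CGTGTC ✗; k=7: CTACACG vs CGTGTCT ✗.
Only k = 2 is perfect, so the longest perfect 3' overlap is 2.

Longest perfect overlap: 2 complementary base pairs; below the dimer-risk threshold (threshold 3).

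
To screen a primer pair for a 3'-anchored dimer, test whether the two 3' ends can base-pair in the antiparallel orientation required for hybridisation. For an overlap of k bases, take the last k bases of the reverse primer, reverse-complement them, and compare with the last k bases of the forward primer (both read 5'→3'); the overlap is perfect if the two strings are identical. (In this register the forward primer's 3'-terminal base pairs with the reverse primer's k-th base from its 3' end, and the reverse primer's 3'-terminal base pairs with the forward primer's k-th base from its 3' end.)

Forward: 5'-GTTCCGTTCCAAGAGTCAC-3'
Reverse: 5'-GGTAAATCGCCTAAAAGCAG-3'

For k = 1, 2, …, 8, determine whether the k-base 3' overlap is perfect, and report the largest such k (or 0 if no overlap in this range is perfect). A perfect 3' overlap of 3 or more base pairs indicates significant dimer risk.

Last 8 bases (5'→3') — forward …AGAGTCAC, reverse …AAAAGCAG.
Reverse complement of the reverse primer's last 8 bases: CTGCTTTT; its first k bases are the reverse complement of the reverse primer's last k bases, so a perfect k-base overlap needs the forward primer's last k bases to equal them.
Comparing (forward last k vs required): k=1: C vs C ✓; k=2: AC vs CT ✗; k=3: CAC vs CTG ✗; k=4: TCAC vs CTGC ✗; k=5: GTCAC vs CTGCT ✗; k=6: AGTCAC vs CTGCTT ✗; k=7: GAGTCAC vs CTGCTTT ✗; k=8: AGAGTCAC vs CTGCTTTT ✗.
Only k = 1 is perfect, so the longest perfect 3' overlap is 1.

Longest perfect overlap: 1 complementary base pair; below the dimer-risk threshold (threshold 3).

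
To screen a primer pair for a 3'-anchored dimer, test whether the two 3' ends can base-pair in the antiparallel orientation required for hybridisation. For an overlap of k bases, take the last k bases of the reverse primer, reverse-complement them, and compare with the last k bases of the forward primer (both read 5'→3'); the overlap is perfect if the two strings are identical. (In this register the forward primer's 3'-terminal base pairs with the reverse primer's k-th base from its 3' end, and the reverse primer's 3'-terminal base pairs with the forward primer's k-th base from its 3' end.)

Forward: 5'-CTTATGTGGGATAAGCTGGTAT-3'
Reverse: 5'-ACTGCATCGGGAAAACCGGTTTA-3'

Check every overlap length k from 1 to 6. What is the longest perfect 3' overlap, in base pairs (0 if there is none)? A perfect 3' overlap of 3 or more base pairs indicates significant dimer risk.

Last 6 bases (5'→3') — forward …TGGTAT, reverse …GGTTTA.
Reverse complement of the reverse primer's last 6 bases: TAAACC; its first k bases are the reverse complement of the reverse primer's last k bases, so a perfect k-base overlap needs the forward primer's last k bases to equal them.
Comparing (forward last k vs required): k=1: T vs T ✓; k=2: AT vs TA ✗; k=3: TAT vs TAA ✗; k=4: GTAT vs TAAA ✗; k=5: GGTAT vs TAAAC ✗; k=6: TGGTAT vs TAAACC ✗.
Only k = 1 is perfect, so the longest perfect 3' overlap is 1.

Longest perfect overlap: 1 complementary base pair; below the dimer-risk threshold (threshold 3).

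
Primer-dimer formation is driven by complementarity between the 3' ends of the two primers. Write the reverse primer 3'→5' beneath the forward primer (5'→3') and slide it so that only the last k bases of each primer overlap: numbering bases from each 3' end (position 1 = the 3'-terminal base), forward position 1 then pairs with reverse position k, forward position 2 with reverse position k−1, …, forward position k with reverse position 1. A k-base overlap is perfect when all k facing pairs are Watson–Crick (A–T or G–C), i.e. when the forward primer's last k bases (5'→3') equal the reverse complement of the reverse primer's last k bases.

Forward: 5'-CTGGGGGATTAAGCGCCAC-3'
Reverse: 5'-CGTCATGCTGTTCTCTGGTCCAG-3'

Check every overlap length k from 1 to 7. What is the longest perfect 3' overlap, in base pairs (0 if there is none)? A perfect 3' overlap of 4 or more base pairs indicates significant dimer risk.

Longest perfect overlap: 1 complementary base pair; below the dimer-risk threshold (threshold 4).

Last 7 bases (5'→3') — forward …GCGCCAC, reverse …GGTCCAG.
Reverse complement of the reverse primer's last 7 bases: CTGGACC; its first k bases are the reverse complement of the reverse primer's last k bases, so a perfect k-base overlap needs the forward primer's last k bases to equal them.
Comparing (forward last k vs required): k=1: C vs C ✓; k=2: AC vs CT ✗; k=3: CAC vs CTG ✗; k=4: CCAC vs CTGG ✗; k=5: GCCAC vs CTGGA ✗; k=6: CGCCAC vs CTGGAC ✗; k=7: GCGCCAC vs CTGGACC ✗.
Only k = 1 is perfect, so the longest perfect 3' overlap is 1.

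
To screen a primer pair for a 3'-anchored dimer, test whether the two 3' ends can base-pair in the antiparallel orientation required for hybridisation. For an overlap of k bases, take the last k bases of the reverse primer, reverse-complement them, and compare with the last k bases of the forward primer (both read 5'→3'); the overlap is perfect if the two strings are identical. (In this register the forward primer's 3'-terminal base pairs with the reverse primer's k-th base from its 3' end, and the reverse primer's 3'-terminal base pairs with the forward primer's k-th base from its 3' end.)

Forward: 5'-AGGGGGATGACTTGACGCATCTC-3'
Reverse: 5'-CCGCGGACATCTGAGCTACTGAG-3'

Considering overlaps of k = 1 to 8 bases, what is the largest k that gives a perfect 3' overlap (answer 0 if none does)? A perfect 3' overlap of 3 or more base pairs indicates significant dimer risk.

Longest perfect overlap: 3 complementary base pairs; significant dimer risk (threshold 3).

Last 8 bases (5'→3') — forward …CGCATCTC, reverse …CTACTGAG.
Reverse complement of the reverse primer's last 8 bases: CTCAGTAG; its first k bases are the reverse complement of the reverse primer's last k bases, so a perfect k-base overlap needs the forward primer's last k bases to equal them.
Comparing (forward last k vs required): k=1: C vs C ✓; k=2: TC vs CT ✗; k=3: CTC vs CTC ✓; k=4: TCTC vs CTCA ✗; k=5: ATCTC vs CTCAG ✗; k=6: CATCTC vs CTCAGT ✗; k=7: GCATCTC vs CTCAGTA ✗; k=8: CGCATCTC vs CTCAGTAG ✗.
Perfect overlaps at k = 1, 3; the largest is 3.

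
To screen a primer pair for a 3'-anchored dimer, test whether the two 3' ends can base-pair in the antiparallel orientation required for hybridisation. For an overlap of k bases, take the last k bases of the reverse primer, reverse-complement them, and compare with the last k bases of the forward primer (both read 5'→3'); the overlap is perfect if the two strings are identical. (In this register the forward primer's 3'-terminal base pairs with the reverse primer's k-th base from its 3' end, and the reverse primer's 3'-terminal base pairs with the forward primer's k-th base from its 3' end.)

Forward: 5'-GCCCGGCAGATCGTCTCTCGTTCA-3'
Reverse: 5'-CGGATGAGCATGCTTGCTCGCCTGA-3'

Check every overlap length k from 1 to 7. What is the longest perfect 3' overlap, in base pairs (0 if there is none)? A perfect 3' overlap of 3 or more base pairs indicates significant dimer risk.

Last 7 bases (5'→3') — forward …TCGTTCA, reverse …CGCCTGA.
Reverse complement of the reverse primer's last 7 bases: TCAGGCG; its first k bases are the reverse complement of the reverse primer's last k bases, so a perfect k-base overlap needs the forward primer's last k bases to equal them.
Comparing (forward last k vs required): k=1: A vs T ✗; k=2: CA vs TC ✗; k=3: TCA vs TCA ✓; k=4: TTCA vs TCAG ✗; k=5: GTTCA vs TCAGG ✗; k=6: CGTTCA vs TCAGGC ✗; k=7: TCGTTCA vs TCAGGCG ✗.
Only k = 3 is perfect, so the longest perfect 3' overlap is 3.

Longest perfect overlap: 3 complementary base pairs; significant dimer risk (threshold 3).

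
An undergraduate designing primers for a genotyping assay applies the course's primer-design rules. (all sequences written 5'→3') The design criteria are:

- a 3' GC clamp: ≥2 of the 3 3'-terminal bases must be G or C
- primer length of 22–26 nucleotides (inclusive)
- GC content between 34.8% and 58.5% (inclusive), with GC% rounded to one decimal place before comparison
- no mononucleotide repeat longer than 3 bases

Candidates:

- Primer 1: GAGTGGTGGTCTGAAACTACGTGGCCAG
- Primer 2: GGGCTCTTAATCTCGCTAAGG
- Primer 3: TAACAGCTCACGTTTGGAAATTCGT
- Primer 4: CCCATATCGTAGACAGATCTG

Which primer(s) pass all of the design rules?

Primer 1 (28 nt, A=6 T=6 G=11 C=5): 3' end CAG has 2 G/C ✓; length 28, outside 22–26 ✗; GC 16/28 = 57.1% ✓; longest run = 3 ✓ — fails.
Primer 2 (21 nt, A=4 T=6 G=6 C=5): 3' end AGG has 2 G/C ✓; length 21, outside 22–26 ✗; GC 11/21 = 52.4% ✓; longest run = 3 ✓ — fails.
Primer 3 (25 nt, A=7 T=8 G=5 C=5): 3' end CGT has 2 G/C ✓; length 25 ✓; GC 10/25 = 40.0% ✓; longest run = 3 ✓ — passes.
Primer 4 (21 nt, A=6 T=5 G=4 C=6): 3' end CTG has 2 G/C ✓; length 21, outside 22–26 ✗; GC 10/21 = 47.6% ✓; longest run = 3 ✓ — fails.

Primer 3 only.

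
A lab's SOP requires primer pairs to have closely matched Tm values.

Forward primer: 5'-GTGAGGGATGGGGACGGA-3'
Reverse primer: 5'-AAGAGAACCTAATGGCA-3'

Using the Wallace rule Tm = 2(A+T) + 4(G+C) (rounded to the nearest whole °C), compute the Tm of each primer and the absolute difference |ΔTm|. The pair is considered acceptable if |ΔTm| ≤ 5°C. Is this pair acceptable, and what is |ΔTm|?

Forward: A=4 T=2 G=11 C=1 → Tm = 2·6 + 4·12 = 60°C.
Reverse: A=8 T=2 G=4 C=3 → Tm = 2·10 + 4·7 = 48°C.
|ΔTm| = |60 − 48| = 12°C, > 5°C.

|ΔTm| = 12°C; the pair is not acceptable.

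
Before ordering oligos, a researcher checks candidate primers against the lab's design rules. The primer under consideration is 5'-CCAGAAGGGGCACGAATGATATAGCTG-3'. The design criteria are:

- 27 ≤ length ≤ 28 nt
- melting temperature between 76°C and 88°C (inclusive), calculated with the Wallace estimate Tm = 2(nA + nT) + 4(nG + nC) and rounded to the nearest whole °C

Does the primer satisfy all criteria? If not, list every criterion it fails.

Base counts: A=9, T=4, G=9, C=5 (length 27).
length: length 27 ✓
Tm: Tm = 2·13 + 4·14 = 82°C ✓

Meets all criteria.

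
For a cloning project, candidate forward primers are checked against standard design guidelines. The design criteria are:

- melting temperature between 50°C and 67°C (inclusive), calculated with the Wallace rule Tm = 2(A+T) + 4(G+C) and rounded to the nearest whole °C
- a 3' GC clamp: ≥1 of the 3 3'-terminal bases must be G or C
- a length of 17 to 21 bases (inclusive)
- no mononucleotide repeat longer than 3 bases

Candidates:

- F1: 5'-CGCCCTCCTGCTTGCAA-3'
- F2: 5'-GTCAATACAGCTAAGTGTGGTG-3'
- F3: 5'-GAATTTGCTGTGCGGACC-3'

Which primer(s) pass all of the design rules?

F1 (17 nt, A=2 T=4 G=3 C=8): Tm = 2·6 + 4·11 = 56°C ✓; 3' end CAA has 1 G/C ✓; length 17 ✓; longest run = 3 ✓ — passes.
F2 (22 nt, A=6 T=6 G=7 C=3): Tm = 2·12 + 4·10 = 64°C ✓; 3' end GTG has 2 G/C ✓; length 22, outside 17–21 ✗; longest run = 2 ✓ — fails.
F3 (18 nt, A=3 T=5 G=6 C=4): Tm = 2·8 + 4·10 = 56°C ✓; 3' end ACC has 2 G/C ✓; length 18 ✓; longest run = 3 ✓ — passes.

F1 and F3.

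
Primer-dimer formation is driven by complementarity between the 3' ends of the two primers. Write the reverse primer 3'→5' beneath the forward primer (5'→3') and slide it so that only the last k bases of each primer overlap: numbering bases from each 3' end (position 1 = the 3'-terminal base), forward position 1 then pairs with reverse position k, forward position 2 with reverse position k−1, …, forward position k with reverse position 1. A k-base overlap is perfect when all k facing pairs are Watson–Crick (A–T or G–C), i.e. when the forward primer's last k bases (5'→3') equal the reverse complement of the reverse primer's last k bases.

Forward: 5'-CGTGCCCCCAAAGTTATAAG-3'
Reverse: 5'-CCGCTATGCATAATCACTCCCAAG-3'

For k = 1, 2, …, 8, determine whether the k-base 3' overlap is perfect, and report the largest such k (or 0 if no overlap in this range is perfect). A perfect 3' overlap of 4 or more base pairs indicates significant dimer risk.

Last 8 bases (5'→3') — forward …GTTATAAG, reverse …CTCCCAAG.
Reverse complement of the reverse primer's last 8 bases: CTTGGGAG; its first k bases are the reverse complement of the reverse primer's last k bases, so a perfect k-base overlap needs the forward primer's last k bases to equal them.
Comparing (forward last k vs required): k=1: G vs C ✗; k=2: AG vs CT ✗; k=3: AAG vs CTT ✗; k=4: TAAG vs CTTG ✗; k=5: ATAAG vs CTTGG ✗; k=6: TATAAG vs CTTGGG ✗; k=7: TTATAAG vs CTTGGGA ✗; k=8: GTTATAAG vs CTTGGGAG ✗.
No overlap length from 1 to 8 is perfect, so the longest perfect 3' overlap is 0.

Longest perfect overlap: 0 complementary base pairs; below the dimer-risk threshold (threshold 4).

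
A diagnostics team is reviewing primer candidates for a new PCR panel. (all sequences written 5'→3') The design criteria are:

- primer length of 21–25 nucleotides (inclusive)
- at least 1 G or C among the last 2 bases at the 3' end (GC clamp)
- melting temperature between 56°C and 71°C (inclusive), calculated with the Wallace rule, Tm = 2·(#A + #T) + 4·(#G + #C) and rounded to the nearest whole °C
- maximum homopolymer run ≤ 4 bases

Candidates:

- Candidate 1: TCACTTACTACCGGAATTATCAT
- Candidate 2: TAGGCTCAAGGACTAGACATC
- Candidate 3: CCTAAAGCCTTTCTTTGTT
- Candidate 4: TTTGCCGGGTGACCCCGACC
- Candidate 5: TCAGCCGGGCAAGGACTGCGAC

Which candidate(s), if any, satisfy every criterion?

Candidate 2 only.

Candidate 1 (23 nt, A=7 T=8 G=2 C=6): length 23 ✓; 3' end AT has 0 G/C, need ≥1 ✗; Tm = 2·15 + 4·8 = 62°C ✓; longest run = 2 ✓ — fails.
Candidate 2 (21 nt, A=7 T=4 G=5 C=5): length 21 ✓; 3' end TC has 1 G/C ✓; Tm = 2·11 + 4·10 = 62°C ✓; longest run = 2 ✓ — passes.
Candidate 3 (19 nt, A=3 T=9 G=2 C=5): length 19, outside 21–25 ✗; 3' end TT has 0 G/C, need ≥1 ✗; Tm = 2·12 + 4·7 = 52°C, outside 56–71°C ✗; longest run = 3 ✓ — fails.
Candidate 4 (20 nt, A=2 T=4 G=6 C=8): length 20, outside 21–25 ✗; 3' end CC has 2 G/C ✓; Tm = 2·6 + 4·14 = 68°C ✓; longest run = 4 ✓ — fails.
Candidate 5 (22 nt, A=5 T=2 G=8 C=7): length 22 ✓; 3' end AC has 1 G/C ✓; Tm = 2·7 + 4·15 = 74°C, outside 56–71°C ✗; longest run = 3 ✓ — fails.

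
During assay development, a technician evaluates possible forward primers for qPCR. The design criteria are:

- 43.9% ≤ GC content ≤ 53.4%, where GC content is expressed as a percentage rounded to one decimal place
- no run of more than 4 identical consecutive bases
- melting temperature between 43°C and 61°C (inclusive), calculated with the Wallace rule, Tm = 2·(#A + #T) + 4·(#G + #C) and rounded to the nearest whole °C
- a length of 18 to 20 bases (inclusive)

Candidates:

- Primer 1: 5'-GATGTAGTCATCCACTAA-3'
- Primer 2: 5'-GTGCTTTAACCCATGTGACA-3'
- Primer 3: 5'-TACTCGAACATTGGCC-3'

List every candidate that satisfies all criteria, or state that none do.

Primer 1 (18 nt, A=6 T=5 G=3 C=4): GC 7/18 = 38.9%, outside 43.9–53.4% ✗; longest run = 2 ✓; Tm = 2·11 + 4·7 = 50°C ✓; length 18 ✓ — fails.
Primer 2 (20 nt, A=5 T=6 G=4 C=5): GC 9/20 = 45.0% ✓; longest run = 3 ✓; Tm = 2·11 + 4·9 = 58°C ✓; length 20 ✓ — passes.
Primer 3 (16 nt, A=4 T=4 G=3 C=5): GC 8/16 = 50.0% ✓; longest run = 2 ✓; Tm = 2·8 + 4·8 = 48°C ✓; length 16, outside 18–20 ✗ — fails.

Primer 2 only.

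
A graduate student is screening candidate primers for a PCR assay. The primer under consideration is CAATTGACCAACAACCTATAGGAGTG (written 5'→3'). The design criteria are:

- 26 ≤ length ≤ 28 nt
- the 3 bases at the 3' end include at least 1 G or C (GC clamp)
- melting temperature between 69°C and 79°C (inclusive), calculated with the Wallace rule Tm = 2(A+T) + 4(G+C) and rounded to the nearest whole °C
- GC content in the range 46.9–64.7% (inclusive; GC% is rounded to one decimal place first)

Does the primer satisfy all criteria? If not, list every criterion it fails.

Base counts: A=10, T=5, G=5, C=6 (length 26).
length: length 26 ✓
GC clamp: 3' end GTG has 2 G/C ✓
Tm: Tm = 2·15 + 4·11 = 74°C ✓
GC content: GC 11/26 = 42.3%, outside 46.9–64.7% ✗

Fails: GC content.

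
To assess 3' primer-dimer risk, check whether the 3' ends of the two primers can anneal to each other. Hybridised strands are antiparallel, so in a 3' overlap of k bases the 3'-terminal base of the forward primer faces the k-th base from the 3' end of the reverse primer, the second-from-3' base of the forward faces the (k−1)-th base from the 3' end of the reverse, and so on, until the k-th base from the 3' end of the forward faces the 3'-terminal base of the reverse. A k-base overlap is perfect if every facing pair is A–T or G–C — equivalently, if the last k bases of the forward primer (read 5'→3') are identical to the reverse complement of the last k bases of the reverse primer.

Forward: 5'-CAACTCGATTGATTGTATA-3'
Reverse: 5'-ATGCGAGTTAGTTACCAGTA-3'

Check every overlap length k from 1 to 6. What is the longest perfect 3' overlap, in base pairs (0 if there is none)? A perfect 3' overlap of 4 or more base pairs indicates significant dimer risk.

Longest perfect overlap: 2 complementary base pairs; below the dimer-risk threshold (threshold 4).

Last 6 bases (5'→3') — forward …TGTATA, reverse …CCAGTA.
Reverse complement of the reverse primer's last 6 bases: TACTGG; its first k bases are the reverse complement of the reverse primer's last k bases, so a perfect k-base overlap needs the forward primer's last k bases to equal them.
Comparing (forward last k vs required): k=1: A vs T ✗; k=2: TA vs TA ✓; k=3: ATA vs TAC ✗; k=4: TATA vs TACT ✗; k=5: GTATA vs TACTG ✗; k=6: TGTATA vs TACTGG ✗.
Only k = 2 is perfect, so the longest perfect 3' overlap is 2.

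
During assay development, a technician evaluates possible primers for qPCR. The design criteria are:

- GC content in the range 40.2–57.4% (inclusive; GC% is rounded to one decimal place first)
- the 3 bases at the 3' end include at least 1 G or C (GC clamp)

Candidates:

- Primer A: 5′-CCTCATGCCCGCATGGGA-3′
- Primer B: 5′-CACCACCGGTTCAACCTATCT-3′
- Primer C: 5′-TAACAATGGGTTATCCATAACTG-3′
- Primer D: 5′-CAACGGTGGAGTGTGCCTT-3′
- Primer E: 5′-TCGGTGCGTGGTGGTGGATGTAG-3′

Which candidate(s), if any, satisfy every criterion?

Primer B only.

Primer A (18 nt, A=3 T=3 G=5 C=7): GC 12/18 = 66.7%, outside 40.2–57.4% ✗; 3' end GGA has 2 G/C ✓ — fails.
Primer B (21 nt, A=5 T=5 G=2 C=9): GC 11/21 = 52.4% ✓; 3' end TCT has 1 G/C ✓ — passes.
Primer C (23 nt, A=8 T=7 G=4 C=4): GC 8/23 = 34.8%, outside 40.2–57.4% ✗; 3' end CTG has 2 G/C ✓ — fails.
Primer D (19 nt, A=3 T=5 G=7 C=4): GC 11/19 = 57.9%, outside 40.2–57.4% ✗; 3' end CTT has 1 G/C ✓ — fails.
Primer E (23 nt, A=2 T=7 G=12 C=2): GC 14/23 = 60.9%, outside 40.2–57.4% ✗; 3' end TAG has 1 G/C ✓ — fails.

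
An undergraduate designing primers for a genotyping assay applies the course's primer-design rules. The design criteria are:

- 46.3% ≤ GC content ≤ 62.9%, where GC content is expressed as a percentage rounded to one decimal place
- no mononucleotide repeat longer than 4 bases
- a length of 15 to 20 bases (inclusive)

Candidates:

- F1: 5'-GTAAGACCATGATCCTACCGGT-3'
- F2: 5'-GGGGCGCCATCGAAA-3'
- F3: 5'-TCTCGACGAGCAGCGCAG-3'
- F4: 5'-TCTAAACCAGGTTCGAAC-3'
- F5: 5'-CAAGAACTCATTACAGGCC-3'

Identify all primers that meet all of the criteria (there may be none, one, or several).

F1 (22 nt, A=6 T=5 G=5 C=6): GC 11/22 = 50.0% ✓; longest run = 2 ✓; length 22, outside 15–20 ✗ — fails.
F2 (15 nt, A=4 T=1 G=6 C=4): GC 10/15 = 66.7%, outside 46.3–62.9% ✗; longest run = 4 ✓; length 15 ✓ — fails.
F3 (18 nt, A=4 T=2 G=6 C=6): GC 12/18 = 66.7%, outside 46.3–62.9% ✗; longest run = 1 ✓; length 18 ✓ — fails.
F4 (18 nt, A=6 T=4 G=3 C=5): GC 8/18 = 44.4%, outside 46.3–62.9% ✗; longest run = 3 ✓; length 18 ✓ — fails.
F5 (19 nt, A=7 T=3 G=3 C=6): GC 9/19 = 47.4% ✓; longest run = 2 ✓; length 19 ✓ — passes.

F5 only.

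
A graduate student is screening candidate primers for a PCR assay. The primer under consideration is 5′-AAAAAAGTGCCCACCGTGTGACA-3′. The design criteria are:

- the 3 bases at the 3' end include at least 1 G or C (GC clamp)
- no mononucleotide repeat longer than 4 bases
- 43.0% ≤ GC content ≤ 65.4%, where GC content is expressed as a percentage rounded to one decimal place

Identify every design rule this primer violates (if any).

Base counts: A=9, T=3, G=5, C=6 (length 23).
GC clamp: 3' end ACA has 1 G/C ✓
homopolymer run: longest run = 6, exceeds 4 ✗
GC content: GC 11/23 = 47.8% ✓

Fails: homopolymer run.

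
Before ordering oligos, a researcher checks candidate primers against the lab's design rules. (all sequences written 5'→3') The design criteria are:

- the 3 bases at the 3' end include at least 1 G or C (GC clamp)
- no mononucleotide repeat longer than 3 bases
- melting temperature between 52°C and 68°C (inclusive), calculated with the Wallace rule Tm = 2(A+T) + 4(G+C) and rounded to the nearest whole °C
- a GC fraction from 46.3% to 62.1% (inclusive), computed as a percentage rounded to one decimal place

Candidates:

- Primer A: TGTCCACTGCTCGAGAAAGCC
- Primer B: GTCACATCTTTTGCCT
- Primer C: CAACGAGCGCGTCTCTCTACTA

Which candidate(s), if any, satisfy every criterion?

Primer A and Primer C.

Primer A (21 nt, A=5 T=4 G=5 C=7): 3' end GCC has 3 G/C ✓; longest run = 3 ✓; Tm = 2·9 + 4·12 = 66°C ✓; GC 12/21 = 57.1% ✓ — passes.
Primer B (16 nt, A=2 T=7 G=2 C=5): 3' end CCT has 2 G/C ✓; longest run = 4, exceeds 3 ✗; Tm = 2·9 + 4·7 = 46°C, outside 52–68°C ✗; GC 7/16 = 43.8%, outside 46.3–62.1% ✗ — fails.
Primer C (22 nt, A=5 T=5 G=4 C=8): 3' end CTA has 1 G/C ✓; longest run = 2 ✓; Tm = 2·10 + 4·12 = 68°C ✓; GC 12/22 = 54.5% ✓ — passes.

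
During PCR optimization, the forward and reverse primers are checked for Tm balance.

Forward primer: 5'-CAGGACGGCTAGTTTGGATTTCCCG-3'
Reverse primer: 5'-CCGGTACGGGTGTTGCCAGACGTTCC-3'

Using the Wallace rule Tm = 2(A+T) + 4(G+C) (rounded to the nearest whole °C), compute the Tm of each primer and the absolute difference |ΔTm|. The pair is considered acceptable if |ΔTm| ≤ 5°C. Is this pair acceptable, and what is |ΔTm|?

|ΔTm| = 8°C; the pair is not acceptable.

Forward: A=4 T=7 G=8 C=6 → Tm = 2·11 + 4·14 = 78°C.
Reverse: A=3 T=6 G=9 C=8 → Tm = 2·9 + 4·17 = 86°C.
|ΔTm| = |78 − 86| = 8°C, > 5°C.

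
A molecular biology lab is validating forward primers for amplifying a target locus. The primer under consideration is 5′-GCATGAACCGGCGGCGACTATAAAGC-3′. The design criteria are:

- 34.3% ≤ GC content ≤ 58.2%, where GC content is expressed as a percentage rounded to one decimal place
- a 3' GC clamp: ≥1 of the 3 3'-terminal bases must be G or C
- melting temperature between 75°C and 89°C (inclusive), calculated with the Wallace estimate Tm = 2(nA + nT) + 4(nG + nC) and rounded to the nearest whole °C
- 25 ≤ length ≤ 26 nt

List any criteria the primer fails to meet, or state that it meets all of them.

Meets all criteria.

Base counts: A=8, T=3, G=8, C=7 (length 26).
GC content: GC 15/26 = 57.7% ✓
GC clamp: 3' end AGC has 2 G/C ✓
Tm: Tm = 2·11 + 4·15 = 82°C ✓
length: length 26 ✓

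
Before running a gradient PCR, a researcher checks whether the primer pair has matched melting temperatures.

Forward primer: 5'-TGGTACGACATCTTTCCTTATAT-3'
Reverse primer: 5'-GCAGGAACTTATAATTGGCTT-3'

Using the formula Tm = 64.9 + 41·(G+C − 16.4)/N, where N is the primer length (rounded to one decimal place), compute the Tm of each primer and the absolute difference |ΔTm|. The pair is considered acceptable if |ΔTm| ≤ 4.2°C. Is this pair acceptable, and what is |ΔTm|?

Forward: G+C = 8, N = 23 → Tm = 64.9 + 41·(8 − 16.4)/23 = 49.9°C.
Reverse: G+C = 8, N = 21 → Tm = 64.9 + 41·(8 − 16.4)/21 = 48.5°C.
|ΔTm| = |49.9 − 48.5| = 1.4°C, ≤ 4.2°C.

|ΔTm| = 1.4°C; the pair is acceptable.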